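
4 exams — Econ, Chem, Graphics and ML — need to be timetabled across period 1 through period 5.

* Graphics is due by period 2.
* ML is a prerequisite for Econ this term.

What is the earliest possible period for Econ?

period 2

Precedence pushes Econ to at least period 2.
Econ at period 2 is achievable: Chem -> period 1, ML -> period 1, Graphics -> period 1, Econ -> period 2.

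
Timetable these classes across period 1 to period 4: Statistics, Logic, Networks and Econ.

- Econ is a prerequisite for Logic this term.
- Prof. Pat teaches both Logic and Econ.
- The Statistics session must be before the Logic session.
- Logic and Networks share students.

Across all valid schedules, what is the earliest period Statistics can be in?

Downstream work caps Statistics at period 3.
Statistics at period 1 is achievable: Statistics=period 1; Logic=period 2; Networks=period 1; Econ=period 1.

period 1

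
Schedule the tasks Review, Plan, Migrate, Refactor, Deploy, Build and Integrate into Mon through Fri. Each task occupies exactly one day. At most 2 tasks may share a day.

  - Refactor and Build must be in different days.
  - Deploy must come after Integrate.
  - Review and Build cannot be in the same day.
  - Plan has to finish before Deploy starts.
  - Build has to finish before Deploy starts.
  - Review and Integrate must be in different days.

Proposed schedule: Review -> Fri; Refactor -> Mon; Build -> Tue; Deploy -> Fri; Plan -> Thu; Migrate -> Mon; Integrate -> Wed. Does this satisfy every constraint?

Yes, all constraints hold

Build has to finish before Deploy starts — holds.
At most 2 tasks may share a day — holds.
Plan has to finish before Deploy starts — holds.
Review and Build cannot be in the same day — holds.
Review and Integrate must be in different days — holds.
Deploy must come after Integrate — holds.
Refactor and Build must be in different days — holds.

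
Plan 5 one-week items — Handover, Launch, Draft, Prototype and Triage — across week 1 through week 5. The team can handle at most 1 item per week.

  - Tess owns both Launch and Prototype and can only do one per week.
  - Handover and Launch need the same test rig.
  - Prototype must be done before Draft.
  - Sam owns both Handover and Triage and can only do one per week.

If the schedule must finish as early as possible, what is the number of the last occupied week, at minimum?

The precedence chain requires at least 2 distinct weeks.
With at most 1 per week and 5 tasks, at least 5 weeks are needed.
5 works (last occupied week: week 5): for example Triage in week 5, Launch in week 4, Draft in week 2, Handover in week 3, Prototype in week 1.

5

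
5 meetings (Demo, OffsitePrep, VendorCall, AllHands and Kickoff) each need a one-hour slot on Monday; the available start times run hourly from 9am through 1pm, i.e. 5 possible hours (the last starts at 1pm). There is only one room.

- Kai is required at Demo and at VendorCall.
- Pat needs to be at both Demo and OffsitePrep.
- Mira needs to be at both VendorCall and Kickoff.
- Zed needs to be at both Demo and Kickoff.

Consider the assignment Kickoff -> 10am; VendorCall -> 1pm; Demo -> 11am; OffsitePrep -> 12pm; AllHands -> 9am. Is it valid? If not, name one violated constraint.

Yes, all constraints hold

There is only one room — holds.
Kai is required at Demo and at VendorCall — holds.
Mira needs to be at both VendorCall and Kickoff — holds.
Zed needs to be at both Demo and Kickoff — holds.
Pat needs to be at both Demo and OffsitePrep — holds.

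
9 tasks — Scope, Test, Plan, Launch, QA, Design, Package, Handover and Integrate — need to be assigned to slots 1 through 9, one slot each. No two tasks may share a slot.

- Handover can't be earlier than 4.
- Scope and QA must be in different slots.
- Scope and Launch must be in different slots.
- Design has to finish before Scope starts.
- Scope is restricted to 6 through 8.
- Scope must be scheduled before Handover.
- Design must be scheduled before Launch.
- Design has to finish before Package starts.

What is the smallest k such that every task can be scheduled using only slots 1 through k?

The precedence chain requires at least 3 distinct slots.
With at most 1 per slot and 9 tasks, at least 9 slots are needed.
Propagating the time windows through the other constraints, Handover can't land before 7, so the schedule must run through at least slot 7.
9 works (last occupied slot: 9): for example Design in 1, Scope in 6, Test in 4, Package in 3, QA in 8, Launch in 2, Integrate in 9, Plan in 5, Handover in 7.

9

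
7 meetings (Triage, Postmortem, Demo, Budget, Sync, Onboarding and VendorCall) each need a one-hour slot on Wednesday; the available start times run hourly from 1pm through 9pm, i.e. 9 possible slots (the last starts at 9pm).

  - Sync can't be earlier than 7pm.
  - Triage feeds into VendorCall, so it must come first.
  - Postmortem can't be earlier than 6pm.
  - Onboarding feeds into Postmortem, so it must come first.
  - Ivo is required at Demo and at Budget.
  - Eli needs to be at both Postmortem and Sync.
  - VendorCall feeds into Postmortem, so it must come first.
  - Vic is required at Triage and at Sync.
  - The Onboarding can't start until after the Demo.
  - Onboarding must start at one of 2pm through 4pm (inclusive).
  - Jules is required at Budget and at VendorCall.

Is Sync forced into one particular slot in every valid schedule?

Sync can be 7pm (e.g. Budget in 3pm; Sync in 7pm; Postmortem in 6pm; Demo in 1pm; Triage in 1pm; VendorCall in 2pm; Onboarding in 2pm) or 8pm (e.g. VendorCall=2pm, Onboarding=2pm, Sync=8pm, Postmortem=6pm, Triage=1pm, Demo=1pm, Budget=3pm).

No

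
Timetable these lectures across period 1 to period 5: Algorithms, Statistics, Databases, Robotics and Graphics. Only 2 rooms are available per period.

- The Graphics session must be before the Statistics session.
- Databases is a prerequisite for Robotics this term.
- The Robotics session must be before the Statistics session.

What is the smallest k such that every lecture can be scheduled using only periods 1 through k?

3

The precedence chain requires at least 3 distinct periods.
With at most 2 per period and 5 lectures, at least 3 periods are needed.
3 works (last occupied period: period 3): for example Databases=period 1, Statistics=period 3, Algorithms=period 2, Robotics=period 2, Graphics=period 1.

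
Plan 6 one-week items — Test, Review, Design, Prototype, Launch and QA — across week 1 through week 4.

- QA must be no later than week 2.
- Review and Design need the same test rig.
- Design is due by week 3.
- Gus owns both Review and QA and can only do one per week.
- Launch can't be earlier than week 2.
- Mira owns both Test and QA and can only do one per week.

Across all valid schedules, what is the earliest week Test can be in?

Test at week 1 is achievable: Prototype in week 1; Review in week 3; Launch in week 2; Test in week 1; QA in week 2; Design in week 1.

week 1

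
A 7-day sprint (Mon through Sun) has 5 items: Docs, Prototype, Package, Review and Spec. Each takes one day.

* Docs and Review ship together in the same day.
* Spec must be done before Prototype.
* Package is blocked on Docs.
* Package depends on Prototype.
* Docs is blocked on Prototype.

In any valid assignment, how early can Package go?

Precedence pushes Package to at least Thu.
Package at Thu is achievable: Prototype in Tue, Docs in Wed, Spec in Mon, Package in Thu, Review in Wed.

Thu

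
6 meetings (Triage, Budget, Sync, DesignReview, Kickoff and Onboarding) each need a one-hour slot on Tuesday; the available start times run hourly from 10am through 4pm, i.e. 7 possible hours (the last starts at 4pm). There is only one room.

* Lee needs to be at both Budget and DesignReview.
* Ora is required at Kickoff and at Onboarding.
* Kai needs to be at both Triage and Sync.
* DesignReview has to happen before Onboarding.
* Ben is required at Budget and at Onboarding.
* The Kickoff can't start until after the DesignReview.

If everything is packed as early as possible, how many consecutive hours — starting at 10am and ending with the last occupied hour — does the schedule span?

The precedence chain requires at least 2 distinct hours.
With at most 1 per hour and 6 meetings, at least 6 hours are needed.
6 works (last occupied hour: 3pm): for example Triage -> 1pm, DesignReview -> 10am, Budget -> 2pm, Kickoff -> 11am, Onboarding -> 12pm, Sync -> 3pm.

6 hours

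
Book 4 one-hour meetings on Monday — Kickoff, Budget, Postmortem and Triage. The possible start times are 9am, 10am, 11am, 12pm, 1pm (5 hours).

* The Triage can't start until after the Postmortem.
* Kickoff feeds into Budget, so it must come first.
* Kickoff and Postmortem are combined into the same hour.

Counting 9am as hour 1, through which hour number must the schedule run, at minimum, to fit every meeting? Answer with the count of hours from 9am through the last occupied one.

2 hours

The precedence chain requires at least 2 distinct hours.
2 works (last occupied hour: 10am): for example Kickoff in 9am; Triage in 10am; Budget in 10am; Postmortem in 9am.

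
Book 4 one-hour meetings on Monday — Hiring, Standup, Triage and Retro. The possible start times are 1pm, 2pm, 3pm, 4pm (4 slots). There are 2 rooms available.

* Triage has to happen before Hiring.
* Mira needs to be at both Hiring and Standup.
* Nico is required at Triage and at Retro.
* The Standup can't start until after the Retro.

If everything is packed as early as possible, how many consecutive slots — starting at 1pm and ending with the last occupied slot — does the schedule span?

The precedence chain requires at least 2 distinct slots.
With at most 2 per slot and 4 meetings, at least 2 slots are needed.
Could 2 slots be enough, i.e. nothing placed later than 2pm? No: Standup must come after Retro (at 1pm or later) → {2pm}; Hiring must come after Triage (at 1pm or later) → {2pm}; Standup can't share with Hiring (2pm) → nothing is left.
So 2 slots is not enough.
3 works (last occupied slot: 3pm): for example Retro in 2pm; Hiring in 2pm; Standup in 3pm; Triage in 1pm.

3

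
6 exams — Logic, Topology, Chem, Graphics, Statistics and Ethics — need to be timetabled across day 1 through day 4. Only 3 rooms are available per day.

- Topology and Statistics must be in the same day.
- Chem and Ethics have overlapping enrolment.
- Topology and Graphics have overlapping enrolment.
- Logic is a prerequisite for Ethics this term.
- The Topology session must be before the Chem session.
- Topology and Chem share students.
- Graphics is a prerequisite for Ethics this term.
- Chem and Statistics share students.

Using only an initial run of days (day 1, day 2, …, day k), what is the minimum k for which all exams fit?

3

The precedence chain requires at least 2 distinct days.
With at most 3 per day and 6 exams, at least 2 days are needed.
Could 2 days be enough, i.e. nothing placed later than day 2? No: Chem must come after Topology (at day 1 or later) → {day 2}; Ethics must come after Graphics (at day 1 or later) → {day 2}; Ethics can't share with Chem (day 2) → nothing is left.
So 2 days is not enough.
3 works (last occupied day: day 3): for example Graphics in day 1, Ethics in day 2, Chem in day 3, Statistics in day 2, Topology in day 2, Logic in day 1.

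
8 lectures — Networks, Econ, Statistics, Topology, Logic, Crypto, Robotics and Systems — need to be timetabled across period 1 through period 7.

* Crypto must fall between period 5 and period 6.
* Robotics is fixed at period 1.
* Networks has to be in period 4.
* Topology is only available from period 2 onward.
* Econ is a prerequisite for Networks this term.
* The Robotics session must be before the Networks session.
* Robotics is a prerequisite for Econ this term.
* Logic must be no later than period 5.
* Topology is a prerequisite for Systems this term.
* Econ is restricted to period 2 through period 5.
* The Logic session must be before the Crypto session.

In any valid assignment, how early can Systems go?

Precedence pushes Systems to at least period 3.
Systems at period 3 is achievable: Robotics -> period 1, Crypto -> period 5, Systems -> period 3, Statistics -> period 1, Econ -> period 2, Topology -> period 2, Logic -> period 1, Networks -> period 4.

period 3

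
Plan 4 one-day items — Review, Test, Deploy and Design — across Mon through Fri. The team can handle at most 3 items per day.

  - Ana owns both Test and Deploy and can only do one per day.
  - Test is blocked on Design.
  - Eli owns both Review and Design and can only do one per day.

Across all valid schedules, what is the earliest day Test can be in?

Precedence pushes Test to at least Tue.
Test at Tue is achievable: Design=Mon; Review=Tue; Test=Tue; Deploy=Mon.

Tue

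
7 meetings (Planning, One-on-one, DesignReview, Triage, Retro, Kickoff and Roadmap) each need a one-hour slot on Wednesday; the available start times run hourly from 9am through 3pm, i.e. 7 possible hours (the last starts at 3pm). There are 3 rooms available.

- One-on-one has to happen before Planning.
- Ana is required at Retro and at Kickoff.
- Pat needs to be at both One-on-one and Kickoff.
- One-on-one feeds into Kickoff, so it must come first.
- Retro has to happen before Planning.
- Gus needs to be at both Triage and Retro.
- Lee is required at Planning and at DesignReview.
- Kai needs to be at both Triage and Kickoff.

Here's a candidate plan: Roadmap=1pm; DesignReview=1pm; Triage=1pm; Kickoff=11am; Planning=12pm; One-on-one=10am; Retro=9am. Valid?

Yes

Retro has to happen before Planning — holds.
One-on-one feeds into Kickoff, so it must come first — holds.
Ana is required at Retro and at Kickoff — holds.
One-on-one has to happen before Planning — holds.
Lee is required at Planning and at DesignReview — holds.
Kai needs to be at both Triage and Kickoff — holds.
Gus needs to be at both Triage and Retro — holds.
Pat needs to be at both One-on-one and Kickoff — holds.
There are 3 rooms available — holds.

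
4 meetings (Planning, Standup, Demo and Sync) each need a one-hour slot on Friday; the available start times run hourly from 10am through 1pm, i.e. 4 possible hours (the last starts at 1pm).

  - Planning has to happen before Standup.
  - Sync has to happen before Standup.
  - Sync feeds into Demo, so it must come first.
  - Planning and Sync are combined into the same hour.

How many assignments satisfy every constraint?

Splitting on Planning: it can be 10am (9), 11am (4), 12pm (1). Listing each branch's schedules as (Standup, Demo, Sync):
Planning=10am: (11am,11am,10am) (11am,12pm,10am) (11am,1pm,10am) (12pm,11am,10am) (12pm,12pm,10am) (12pm,1pm,10am) (1pm,11am,10am) (1pm,12pm,10am) (1pm,1pm,10am) — 9.
Planning=11am: (12pm,12pm,11am) (12pm,1pm,11am) (1pm,12pm,11am) (1pm,1pm,11am) — 4.
Planning=12pm: (1pm,1pm,12pm) — 1.
Summing: 9 + 4 + 1 = 14.

14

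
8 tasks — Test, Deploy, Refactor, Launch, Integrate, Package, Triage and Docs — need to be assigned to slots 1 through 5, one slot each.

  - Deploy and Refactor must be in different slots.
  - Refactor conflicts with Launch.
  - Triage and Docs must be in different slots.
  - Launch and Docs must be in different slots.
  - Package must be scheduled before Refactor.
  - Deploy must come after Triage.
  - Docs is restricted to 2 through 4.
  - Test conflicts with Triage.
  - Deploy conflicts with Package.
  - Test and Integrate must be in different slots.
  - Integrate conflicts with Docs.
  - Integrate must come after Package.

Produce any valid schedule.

Package -> 1, Test -> 2, Refactor -> 3, Deploy -> 2, Launch -> 1, Docs -> 2, Triage -> 1, Integrate -> 3

Checking: Triage(1) before Deploy(2); Package(1) before Refactor(3); Package(1) before Integrate(3); Test(2) != Integrate(3); Triage(1) != Docs(2); Deploy(2) != Refactor(3); Launch(1) != Docs(2); Integrate(3) != Docs(2); Deploy(2) != Package(1); Refactor(3) != Launch(1); Test(2) != Triage(1); Docs=2 in [2,4].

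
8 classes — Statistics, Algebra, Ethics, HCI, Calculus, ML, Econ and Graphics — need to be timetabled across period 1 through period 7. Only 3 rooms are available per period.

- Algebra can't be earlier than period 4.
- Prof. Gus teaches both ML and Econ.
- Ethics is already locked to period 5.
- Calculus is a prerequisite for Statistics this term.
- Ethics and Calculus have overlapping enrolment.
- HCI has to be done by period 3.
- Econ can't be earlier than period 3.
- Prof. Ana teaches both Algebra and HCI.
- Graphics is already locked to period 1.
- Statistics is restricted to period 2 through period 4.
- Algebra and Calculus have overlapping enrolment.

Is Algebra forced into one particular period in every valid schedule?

No

Algebra can be period 4 (e.g. HCI in period 1, Statistics in period 2, Ethics in period 5, ML in period 2, Graphics in period 1, Calculus in period 1, Algebra in period 4, Econ in period 3) or period 5 (e.g. Calculus=period 1; Algebra=period 5; Graphics=period 1; Econ=period 3; ML=period 2; HCI=period 1; Statistics=period 2; Ethics=period 5).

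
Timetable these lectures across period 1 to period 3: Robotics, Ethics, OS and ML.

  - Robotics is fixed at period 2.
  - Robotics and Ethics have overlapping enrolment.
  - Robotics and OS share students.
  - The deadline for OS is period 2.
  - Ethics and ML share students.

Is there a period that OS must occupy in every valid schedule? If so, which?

period 1

OS's window is period 1–period 2.
Robotics is fixed at period 2, and OS can't share a period with Robotics.
So OS must be period 1.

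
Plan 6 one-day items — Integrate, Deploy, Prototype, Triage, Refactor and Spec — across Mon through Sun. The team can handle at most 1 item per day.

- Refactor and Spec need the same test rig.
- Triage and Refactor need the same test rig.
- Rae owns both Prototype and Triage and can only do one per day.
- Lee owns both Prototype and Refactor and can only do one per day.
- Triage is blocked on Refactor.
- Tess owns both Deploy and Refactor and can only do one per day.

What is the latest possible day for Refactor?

Sat

Downstream work caps Refactor at Sat.
Refactor at Sat is achievable: Spec -> Thu; Integrate -> Mon; Deploy -> Tue; Prototype -> Wed; Triage -> Sun; Refactor -> Sat.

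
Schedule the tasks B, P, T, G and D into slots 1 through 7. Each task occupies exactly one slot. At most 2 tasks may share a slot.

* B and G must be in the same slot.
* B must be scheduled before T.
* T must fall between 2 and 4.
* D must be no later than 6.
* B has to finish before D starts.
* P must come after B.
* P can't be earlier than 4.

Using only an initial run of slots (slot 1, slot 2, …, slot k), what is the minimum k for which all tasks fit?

4 slots

The precedence chain requires at least 2 distinct slots.
With at most 2 per slot and 5 tasks, at least 3 slots are needed.
P can't be placed before 4, so the schedule must run through at least slot 4.
4 works (last occupied slot: 4): for example T=2; G=1; B=1; D=2; P=4.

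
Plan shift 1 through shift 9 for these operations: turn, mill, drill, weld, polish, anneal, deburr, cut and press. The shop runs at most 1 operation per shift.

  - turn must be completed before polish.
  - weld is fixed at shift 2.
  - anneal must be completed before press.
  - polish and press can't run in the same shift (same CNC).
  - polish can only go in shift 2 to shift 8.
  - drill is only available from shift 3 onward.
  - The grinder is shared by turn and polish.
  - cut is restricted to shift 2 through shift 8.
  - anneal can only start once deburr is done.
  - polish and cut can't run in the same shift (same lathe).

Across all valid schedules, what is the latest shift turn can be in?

shift 7

Downstream work caps turn at shift 7.
turn at shift 7 is achievable: deburr -> shift 1, mill -> shift 9, press -> shift 6, drill -> shift 3, weld -> shift 2, anneal -> shift 5, polish -> shift 8, cut -> shift 4, turn -> shift 7.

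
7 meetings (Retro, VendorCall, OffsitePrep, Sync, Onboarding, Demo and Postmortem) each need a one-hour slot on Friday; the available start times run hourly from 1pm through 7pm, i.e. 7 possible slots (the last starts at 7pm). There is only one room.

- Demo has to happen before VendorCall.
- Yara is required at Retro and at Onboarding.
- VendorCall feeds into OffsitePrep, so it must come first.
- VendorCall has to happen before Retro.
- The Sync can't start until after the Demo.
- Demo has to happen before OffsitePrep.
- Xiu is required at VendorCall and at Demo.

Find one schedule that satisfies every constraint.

Demo -> 1pm, Sync -> 5pm, Postmortem -> 7pm, Retro -> 4pm, Onboarding -> 6pm, VendorCall -> 2pm, OffsitePrep -> 3pm

Checking: VendorCall(2pm) before OffsitePrep(3pm); Demo(1pm) before OffsitePrep(3pm); Demo(1pm) before Sync(5pm); VendorCall(2pm) before Retro(4pm); Demo(1pm) before VendorCall(2pm); VendorCall(2pm) != Demo(1pm); Retro(4pm) != Onboarding(6pm); max 1 per slot (cap 1).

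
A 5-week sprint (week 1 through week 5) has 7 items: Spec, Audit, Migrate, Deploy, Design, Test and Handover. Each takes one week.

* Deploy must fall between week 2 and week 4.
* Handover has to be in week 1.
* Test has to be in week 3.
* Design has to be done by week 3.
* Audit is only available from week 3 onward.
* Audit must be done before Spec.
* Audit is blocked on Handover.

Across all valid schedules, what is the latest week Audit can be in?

Audit is available from week 3; downstream work caps Audit at week 4.
Audit at week 4 is achievable: Design=week 1; Audit=week 4; Spec=week 5; Migrate=week 1; Handover=week 1; Deploy=week 2; Test=week 3.

week 4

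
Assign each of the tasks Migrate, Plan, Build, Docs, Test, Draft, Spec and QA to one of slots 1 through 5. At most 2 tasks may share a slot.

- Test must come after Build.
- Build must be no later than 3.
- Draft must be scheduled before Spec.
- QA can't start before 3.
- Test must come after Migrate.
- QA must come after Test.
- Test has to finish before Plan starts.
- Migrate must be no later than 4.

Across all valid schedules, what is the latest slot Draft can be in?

4

Downstream work caps Draft at 4.
Draft at 4 is achievable: Test=2, Docs=2, Draft=4, Build=1, QA=3, Spec=5, Migrate=1, Plan=3.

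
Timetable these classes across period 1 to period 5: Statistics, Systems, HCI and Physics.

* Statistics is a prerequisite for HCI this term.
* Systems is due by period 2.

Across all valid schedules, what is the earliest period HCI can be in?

period 2

Precedence pushes HCI to at least period 2.
HCI at period 2 is achievable: HCI=period 2, Statistics=period 1, Systems=period 1, Physics=period 1.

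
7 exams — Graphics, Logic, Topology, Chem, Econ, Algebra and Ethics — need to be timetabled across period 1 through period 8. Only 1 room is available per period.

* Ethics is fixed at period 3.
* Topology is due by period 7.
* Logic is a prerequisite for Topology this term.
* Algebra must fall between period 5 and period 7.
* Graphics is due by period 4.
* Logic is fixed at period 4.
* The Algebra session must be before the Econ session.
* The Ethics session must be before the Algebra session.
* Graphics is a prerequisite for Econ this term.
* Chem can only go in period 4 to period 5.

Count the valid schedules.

Enumerating: Econ=period 8, Ethics=period 3, Chem=period 5, Logic=period 4, Topology=period 7, Graphics=period 1, Algebra=period 6 | Logic in period 4; Graphics in period 2; Econ in period 8; Ethics in period 3; Topology in period 7; Chem in period 5; Algebra in period 6 | Chem in period 5; Topology in period 6; Algebra in period 7; Econ in period 8; Ethics in period 3; Logic in period 4; Graphics in period 1 | Topology in period 6; Logic in period 4; Algebra in period 7; Graphics in period 2; Chem in period 5; Ethics in period 3; Econ in period 8.

4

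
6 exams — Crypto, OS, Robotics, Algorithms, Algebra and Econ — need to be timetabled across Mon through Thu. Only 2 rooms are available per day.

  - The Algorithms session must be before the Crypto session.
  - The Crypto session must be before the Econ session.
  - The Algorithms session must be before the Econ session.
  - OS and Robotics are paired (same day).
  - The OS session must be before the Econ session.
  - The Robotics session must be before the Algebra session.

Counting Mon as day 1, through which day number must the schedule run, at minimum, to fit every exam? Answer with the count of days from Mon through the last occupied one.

4

The precedence chain requires at least 3 distinct days.
With at most 2 per day and 6 exams, at least 3 days are needed.
Could 3 days be enough, i.e. nothing placed later than Wed? First, Crypto must come after Algorithms (at Mon or later) → {Tue, Wed}; Algorithms must come before Crypto (at Wed or earlier) → {Mon, Tue}; Econ must come after Crypto (at Tue or later) → {Wed}; Crypto must come before Econ (at Wed or earlier) → {Tue}; OS must come before Econ (at Wed or earlier) → {Mon, Tue}; Algebra must come after Robotics (at Mon or later) → {Tue, Wed}; Robotics must come before Algebra (at Wed or earlier) → {Mon, Tue}; Algorithms must come before Crypto (at Tue or earlier) → {Mon}. OS could then only be at {Mon, Tue}; try each:
- suppose OS is at Mon; Robotics must be in the same day as OS (in {Mon}) → {Mon}; that puts OS, Robotics and Algorithms all in Mon — more than 2 per day.
- suppose OS is at Tue; Robotics must be in the same day as OS (in {Tue}) → {Tue}; that puts Crypto, OS and Robotics all in Tue — more than 2 per day.
Every option fails, so 3 days is not enough.
4 works (last occupied day: Thu): for example OS -> Wed, Econ -> Thu, Algebra -> Thu, Crypto -> Tue, Robotics -> Wed, Algorithms -> Mon.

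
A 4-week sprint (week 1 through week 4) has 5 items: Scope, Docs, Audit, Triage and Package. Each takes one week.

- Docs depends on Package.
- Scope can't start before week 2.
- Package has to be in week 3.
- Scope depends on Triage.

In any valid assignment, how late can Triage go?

week 3

Downstream work caps Triage at week 3.
Triage at week 3 is achievable: Scope in week 4; Docs in week 4; Triage in week 3; Package in week 3; Audit in week 1.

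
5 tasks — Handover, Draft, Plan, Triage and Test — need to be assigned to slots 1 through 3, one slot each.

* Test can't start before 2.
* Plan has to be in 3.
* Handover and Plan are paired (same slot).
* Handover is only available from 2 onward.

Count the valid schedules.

18

Splitting on Draft: it can be 1 (6), 2 (6), 3 (6). Listing each branch's schedules as (Handover, Plan, Triage, Test):
Draft=1: (3,3,1,2) (3,3,1,3) (3,3,2,2) (3,3,2,3) (3,3,3,2) (3,3,3,3) — 6.
Draft=2: (3,3,1,2) (3,3,1,3) (3,3,2,2) (3,3,2,3) (3,3,3,2) (3,3,3,3) — 6.
Draft=3: (3,3,1,2) (3,3,1,3) (3,3,2,2) (3,3,2,3) (3,3,3,2) (3,3,3,3) — 6.
Summing: 6 + 6 + 6 = 18.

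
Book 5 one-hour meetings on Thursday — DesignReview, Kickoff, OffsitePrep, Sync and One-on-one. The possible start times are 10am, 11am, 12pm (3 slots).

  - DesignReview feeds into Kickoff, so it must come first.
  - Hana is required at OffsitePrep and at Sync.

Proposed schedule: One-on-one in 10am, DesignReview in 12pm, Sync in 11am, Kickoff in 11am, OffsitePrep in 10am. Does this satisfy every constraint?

No. DesignReview feeds into Kickoff, so it must come first is not satisfied.

Hana is required at OffsitePrep and at Sync — holds.
DesignReview feeds into Kickoff, so it must come first — violated.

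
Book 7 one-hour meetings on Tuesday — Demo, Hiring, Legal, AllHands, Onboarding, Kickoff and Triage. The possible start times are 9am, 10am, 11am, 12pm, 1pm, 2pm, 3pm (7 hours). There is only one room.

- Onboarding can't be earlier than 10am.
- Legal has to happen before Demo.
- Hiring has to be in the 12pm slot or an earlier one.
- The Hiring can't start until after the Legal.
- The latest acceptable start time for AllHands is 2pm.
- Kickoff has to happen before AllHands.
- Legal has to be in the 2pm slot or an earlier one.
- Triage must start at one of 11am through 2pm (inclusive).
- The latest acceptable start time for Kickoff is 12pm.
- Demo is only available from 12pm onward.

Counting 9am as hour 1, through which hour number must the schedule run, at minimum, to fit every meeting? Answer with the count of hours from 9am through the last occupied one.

The precedence chain requires at least 2 distinct hours.
With at most 1 per hour and 7 meetings, at least 7 hours are needed.
Demo can't be placed before 12pm — that is hour 4 counting from 9am — so the schedule must run through at least 4 hours.
7 works (last occupied hour: 3pm): for example Hiring=10am; Onboarding=3pm; Triage=1pm; Legal=9am; AllHands=2pm; Demo=12pm; Kickoff=11am.

7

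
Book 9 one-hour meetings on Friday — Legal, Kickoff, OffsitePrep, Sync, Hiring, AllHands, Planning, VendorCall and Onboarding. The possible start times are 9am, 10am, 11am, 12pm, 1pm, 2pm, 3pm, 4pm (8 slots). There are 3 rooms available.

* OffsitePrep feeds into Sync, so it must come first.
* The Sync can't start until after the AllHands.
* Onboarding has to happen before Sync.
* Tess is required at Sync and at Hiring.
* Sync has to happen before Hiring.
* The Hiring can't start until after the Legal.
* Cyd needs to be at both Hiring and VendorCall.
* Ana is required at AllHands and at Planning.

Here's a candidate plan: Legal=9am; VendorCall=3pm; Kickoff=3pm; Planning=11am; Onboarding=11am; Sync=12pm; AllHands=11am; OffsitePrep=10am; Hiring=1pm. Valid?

No. Ana is required at AllHands and at Planning is not satisfied.

OffsitePrep feeds into Sync, so it must come first — holds.
Cyd needs to be at both Hiring and VendorCall — holds.
The Sync can't start until after the AllHands — holds.
The Hiring can't start until after the Legal — holds.
Sync has to happen before Hiring — holds.
Onboarding has to happen before Sync — holds.
Ana is required at AllHands and at Planning — violated.
Tess is required at Sync and at Hiring — holds.
There are 3 rooms available — holds.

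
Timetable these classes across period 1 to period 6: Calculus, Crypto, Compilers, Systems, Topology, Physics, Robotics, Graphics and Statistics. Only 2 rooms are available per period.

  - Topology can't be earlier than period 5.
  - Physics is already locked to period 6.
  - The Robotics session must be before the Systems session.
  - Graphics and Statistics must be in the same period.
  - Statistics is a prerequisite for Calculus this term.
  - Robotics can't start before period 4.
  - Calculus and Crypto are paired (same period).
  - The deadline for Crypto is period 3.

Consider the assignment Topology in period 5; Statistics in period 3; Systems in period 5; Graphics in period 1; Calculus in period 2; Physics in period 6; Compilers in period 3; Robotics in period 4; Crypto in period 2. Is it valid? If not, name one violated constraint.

Statistics is a prerequisite for Calculus this term — violated.
Physics is already locked to period 6 — holds.
The Robotics session must be before the Systems session — holds.
Graphics and Statistics must be in the same period — violated.
Calculus and Crypto are paired (same period) — holds.
Topology can't be earlier than period 5 — holds.
Only 2 rooms are available per period — holds.
Robotics can't start before period 4 — holds.
The deadline for Crypto is period 3 — holds.

Invalid. Graphics and Statistics must be in the same period.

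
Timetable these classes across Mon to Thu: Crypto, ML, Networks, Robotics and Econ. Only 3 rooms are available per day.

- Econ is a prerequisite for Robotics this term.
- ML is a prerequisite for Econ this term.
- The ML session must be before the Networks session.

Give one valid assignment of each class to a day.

Crypto -> Mon, Econ -> Tue, Robotics -> Wed, Networks -> Tue, ML -> Mon

Checking: ML(Mon) before Networks(Tue); Econ(Tue) before Robotics(Wed); ML(Mon) before Econ(Tue); max 2 per day (cap 3).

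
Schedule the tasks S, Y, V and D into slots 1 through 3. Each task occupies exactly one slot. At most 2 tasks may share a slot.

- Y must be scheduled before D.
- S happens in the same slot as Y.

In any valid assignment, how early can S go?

S must be in the same slot as Y, which can't be after 2, so S is at most 2.
S at 1 is achievable: V=2; D=2; S=1; Y=1.

1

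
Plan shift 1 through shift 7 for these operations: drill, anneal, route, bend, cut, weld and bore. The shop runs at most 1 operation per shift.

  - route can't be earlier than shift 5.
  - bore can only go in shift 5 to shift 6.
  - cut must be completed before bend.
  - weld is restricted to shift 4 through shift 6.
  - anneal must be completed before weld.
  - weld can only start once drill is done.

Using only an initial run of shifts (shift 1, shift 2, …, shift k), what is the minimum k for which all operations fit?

7

The precedence chain requires at least 2 distinct shifts.
With at most 1 per shift and 7 operations, at least 7 shifts are needed.
route can't be placed before shift 5, so the schedule must run through at least shift 5.
7 works (last occupied shift: shift 7): for example cut in shift 3, bend in shift 7, drill in shift 1, weld in shift 4, bore in shift 5, route in shift 6, anneal in shift 2.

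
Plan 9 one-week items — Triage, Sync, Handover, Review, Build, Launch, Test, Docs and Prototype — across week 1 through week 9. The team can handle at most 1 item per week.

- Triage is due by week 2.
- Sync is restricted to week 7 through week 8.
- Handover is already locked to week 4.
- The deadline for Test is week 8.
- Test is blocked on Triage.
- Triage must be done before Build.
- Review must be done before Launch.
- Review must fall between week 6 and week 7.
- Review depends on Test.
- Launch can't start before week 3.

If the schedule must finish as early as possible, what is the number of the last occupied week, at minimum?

week 9

The precedence chain requires at least 4 distinct weeks.
With at most 1 per week and 9 tasks, at least 9 weeks are needed.
Sync can't be placed before week 7, so the schedule must run through at least week 7.
9 works (last occupied week: week 9): for example Docs -> week 5; Launch -> week 8; Triage -> week 1; Sync -> week 7; Test -> week 2; Prototype -> week 9; Build -> week 3; Handover -> week 4; Review -> week 6.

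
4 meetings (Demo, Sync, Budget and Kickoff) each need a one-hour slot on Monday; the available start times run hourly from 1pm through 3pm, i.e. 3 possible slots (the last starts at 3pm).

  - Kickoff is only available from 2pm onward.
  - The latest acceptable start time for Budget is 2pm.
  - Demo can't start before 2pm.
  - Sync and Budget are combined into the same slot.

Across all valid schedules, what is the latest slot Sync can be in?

2pm

Sync must be in the same slot as Budget, which can't be after 2pm, so Sync is at most 2pm.
Sync at 2pm is achievable: Kickoff in 2pm; Sync in 2pm; Demo in 2pm; Budget in 2pm.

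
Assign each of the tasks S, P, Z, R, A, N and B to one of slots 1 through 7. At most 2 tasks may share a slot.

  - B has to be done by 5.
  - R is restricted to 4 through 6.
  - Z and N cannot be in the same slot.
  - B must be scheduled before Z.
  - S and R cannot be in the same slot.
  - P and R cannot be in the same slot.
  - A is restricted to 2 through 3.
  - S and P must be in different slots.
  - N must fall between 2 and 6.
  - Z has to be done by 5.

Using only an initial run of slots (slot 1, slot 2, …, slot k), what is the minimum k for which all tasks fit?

4

The precedence chain requires at least 2 distinct slots.
With at most 2 per slot and 7 tasks, at least 4 slots are needed.
R can't be placed before 4, so the schedule must run through at least slot 4.
4 works (last occupied slot: 4): for example P -> 3, N -> 2, R -> 4, A -> 2, B -> 1, Z -> 3, S -> 1.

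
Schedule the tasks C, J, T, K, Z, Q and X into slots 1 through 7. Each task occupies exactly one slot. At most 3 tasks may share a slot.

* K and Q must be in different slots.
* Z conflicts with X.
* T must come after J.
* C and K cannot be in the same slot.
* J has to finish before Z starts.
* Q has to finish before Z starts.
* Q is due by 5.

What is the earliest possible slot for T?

Precedence pushes T to at least 2.
T at 2 is achievable: C=1, X=3, J=1, T=2, K=2, Q=1, Z=2.

2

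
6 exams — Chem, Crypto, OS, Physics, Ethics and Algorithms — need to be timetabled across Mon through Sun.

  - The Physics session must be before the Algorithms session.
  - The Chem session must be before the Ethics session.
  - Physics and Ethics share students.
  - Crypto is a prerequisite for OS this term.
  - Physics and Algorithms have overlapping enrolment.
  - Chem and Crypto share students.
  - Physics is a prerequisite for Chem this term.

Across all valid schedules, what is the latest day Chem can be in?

Precedence pushes Chem to at least Tue; downstream work caps Chem at Sat.
Chem at Sat is achievable: Algorithms in Tue, OS in Tue, Physics in Mon, Chem in Sat, Ethics in Sun, Crypto in Mon.

Sat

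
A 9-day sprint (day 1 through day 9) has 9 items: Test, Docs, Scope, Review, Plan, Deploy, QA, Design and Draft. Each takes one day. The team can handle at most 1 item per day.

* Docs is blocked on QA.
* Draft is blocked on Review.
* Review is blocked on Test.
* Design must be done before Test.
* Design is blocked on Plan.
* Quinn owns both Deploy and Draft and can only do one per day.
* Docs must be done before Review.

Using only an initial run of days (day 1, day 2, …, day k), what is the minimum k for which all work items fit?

The precedence chain requires at least 5 distinct days.
With at most 1 per day and 9 work items, at least 9 days are needed.
9 works (last occupied day: day 9): for example Plan -> day 1, Draft -> day 7, Test -> day 3, QA -> day 4, Scope -> day 8, Review -> day 6, Docs -> day 5, Deploy -> day 9, Design -> day 2.

9 days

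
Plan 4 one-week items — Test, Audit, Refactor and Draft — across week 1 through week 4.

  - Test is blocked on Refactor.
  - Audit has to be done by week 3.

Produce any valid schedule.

Refactor=week 1; Audit=week 1; Draft=week 1; Test=week 2

Checking: Refactor(week 1) before Test(week 2); Audit=week 1 in [week 1,week 3].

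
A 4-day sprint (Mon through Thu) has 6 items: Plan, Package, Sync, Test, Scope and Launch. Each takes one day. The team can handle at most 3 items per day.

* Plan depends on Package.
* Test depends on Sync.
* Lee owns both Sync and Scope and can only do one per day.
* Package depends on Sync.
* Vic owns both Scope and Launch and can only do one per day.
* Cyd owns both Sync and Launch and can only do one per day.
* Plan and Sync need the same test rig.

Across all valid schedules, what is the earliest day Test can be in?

Tue

Precedence pushes Test to at least Tue.
Test at Tue is achievable: Scope -> Tue, Test -> Tue, Launch -> Wed, Package -> Tue, Sync -> Mon, Plan -> Wed.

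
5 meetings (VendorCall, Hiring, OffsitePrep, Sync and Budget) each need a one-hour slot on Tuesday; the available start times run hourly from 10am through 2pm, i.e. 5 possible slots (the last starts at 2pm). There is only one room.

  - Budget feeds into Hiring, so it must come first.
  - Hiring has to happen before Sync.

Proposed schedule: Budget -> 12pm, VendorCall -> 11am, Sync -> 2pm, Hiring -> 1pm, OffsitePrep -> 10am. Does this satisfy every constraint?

Budget feeds into Hiring, so it must come first — holds.
Hiring has to happen before Sync — holds.
There is only one room — holds.

Yes, all constraints hold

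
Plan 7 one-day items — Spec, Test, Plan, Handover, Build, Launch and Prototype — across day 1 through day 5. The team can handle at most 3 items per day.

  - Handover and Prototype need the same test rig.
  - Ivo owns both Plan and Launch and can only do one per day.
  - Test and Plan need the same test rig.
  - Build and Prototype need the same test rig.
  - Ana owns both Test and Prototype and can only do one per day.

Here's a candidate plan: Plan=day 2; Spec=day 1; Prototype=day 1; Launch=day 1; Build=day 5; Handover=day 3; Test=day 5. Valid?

Yes

Handover and Prototype need the same test rig — holds.
Ivo owns both Plan and Launch and can only do one per day — holds.
Ana owns both Test and Prototype and can only do one per day — holds.
Build and Prototype need the same test rig — holds.
The team can handle at most 3 items per day — holds.
Test and Plan need the same test rig — holds.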